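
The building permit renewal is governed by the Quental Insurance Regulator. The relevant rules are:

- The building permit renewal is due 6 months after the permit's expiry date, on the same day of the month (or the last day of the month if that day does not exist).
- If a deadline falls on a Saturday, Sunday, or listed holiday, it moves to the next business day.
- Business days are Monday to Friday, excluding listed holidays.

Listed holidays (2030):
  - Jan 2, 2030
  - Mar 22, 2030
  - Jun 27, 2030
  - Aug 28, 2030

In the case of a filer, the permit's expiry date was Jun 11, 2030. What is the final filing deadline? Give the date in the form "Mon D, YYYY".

Dec 11, 2030

6 months after Jun 11, 2030, on the same day of the month, is Dec 11, 2030.
Dec 11, 2030 is a Wednesday and not a listed holiday, so it stands.
So the filing is due Dec 11, 2030.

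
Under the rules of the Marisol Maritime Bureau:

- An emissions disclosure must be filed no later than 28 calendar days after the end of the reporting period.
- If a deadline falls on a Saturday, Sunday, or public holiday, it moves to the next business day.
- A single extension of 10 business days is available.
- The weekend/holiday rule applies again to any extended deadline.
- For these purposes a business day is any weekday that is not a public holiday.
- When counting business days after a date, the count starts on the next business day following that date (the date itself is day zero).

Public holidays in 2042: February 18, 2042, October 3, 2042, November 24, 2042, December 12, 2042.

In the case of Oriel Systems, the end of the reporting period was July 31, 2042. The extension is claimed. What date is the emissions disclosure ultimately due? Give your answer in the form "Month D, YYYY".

Adding 28 calendar days to July 31, 2042 gives August 28, 2042.
August 28, 2042 is a Thursday and not a listed holiday, so it stands.
Applying the 10-business-day extension: 10 business days after August 28, 2042 is September 11, 2042.
Since September 11, 2042 is a Thursday and not a holiday, the date is unchanged.
So the filing is due September 11, 2042.

September 11, 2042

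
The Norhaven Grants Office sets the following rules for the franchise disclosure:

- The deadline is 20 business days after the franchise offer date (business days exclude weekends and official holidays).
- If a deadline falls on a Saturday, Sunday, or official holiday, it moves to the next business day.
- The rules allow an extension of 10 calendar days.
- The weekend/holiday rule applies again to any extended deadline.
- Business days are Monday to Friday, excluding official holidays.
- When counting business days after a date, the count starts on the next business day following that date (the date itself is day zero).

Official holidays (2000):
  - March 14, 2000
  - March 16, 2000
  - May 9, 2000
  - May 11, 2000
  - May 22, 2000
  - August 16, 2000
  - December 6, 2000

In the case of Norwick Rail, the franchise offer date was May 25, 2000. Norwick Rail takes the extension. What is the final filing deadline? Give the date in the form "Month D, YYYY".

July 3, 2000

Counting 20 business days after May 25, 2000 (skipping weekends and listed holidays) reaches June 22, 2000.
June 22, 2000 falls on a Thursday, which is a business day, so no adjustment is needed.
Add the 10 calendar-day extension to June 22, 2000: July 2, 2000.
July 2, 2000 falls on a Sunday. Rolling to the next business day gives July 3, 2000, a Monday.
Final deadline: July 3, 2000.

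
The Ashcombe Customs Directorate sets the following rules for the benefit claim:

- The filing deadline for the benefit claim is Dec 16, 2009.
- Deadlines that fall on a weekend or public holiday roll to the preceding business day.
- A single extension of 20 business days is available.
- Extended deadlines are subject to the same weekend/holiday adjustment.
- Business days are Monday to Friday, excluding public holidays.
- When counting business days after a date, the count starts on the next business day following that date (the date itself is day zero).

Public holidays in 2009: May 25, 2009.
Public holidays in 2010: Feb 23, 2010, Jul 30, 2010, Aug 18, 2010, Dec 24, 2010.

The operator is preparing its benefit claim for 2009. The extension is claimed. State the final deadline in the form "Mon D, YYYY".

Jan 13, 2010

Start from the fixed due date, Dec 16, 2009.
Dec 16, 2009 falls on a Wednesday, which is a business day, so no adjustment is needed.
The 20-business-day extension runs from Dec 16, 2009 to Jan 13, 2010.
Jan 13, 2010 (Wednesday) is already a business day.
The final due date is Jan 13, 2010.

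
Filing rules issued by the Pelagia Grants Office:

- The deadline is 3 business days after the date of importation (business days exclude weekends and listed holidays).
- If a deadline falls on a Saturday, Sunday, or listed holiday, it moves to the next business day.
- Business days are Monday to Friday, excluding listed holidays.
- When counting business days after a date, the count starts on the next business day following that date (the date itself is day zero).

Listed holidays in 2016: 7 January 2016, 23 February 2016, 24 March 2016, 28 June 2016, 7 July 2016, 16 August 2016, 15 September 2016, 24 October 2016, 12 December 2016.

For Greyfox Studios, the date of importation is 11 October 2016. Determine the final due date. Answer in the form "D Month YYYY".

3 business days after 11 October 2016, excluding weekends and holidays, is 14 October 2016.
Since 14 October 2016 is a Friday and not a holiday, the date is unchanged.
Final deadline: 14 October 2016.

14 October 2016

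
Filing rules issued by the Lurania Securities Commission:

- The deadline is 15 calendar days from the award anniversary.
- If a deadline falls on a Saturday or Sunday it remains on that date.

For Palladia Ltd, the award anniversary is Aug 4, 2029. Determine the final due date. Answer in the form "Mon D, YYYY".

Aug 19, 2029

Trigger date Aug 4, 2029 + 15 calendar days = Aug 19, 2029.
Aug 19, 2029 falls on a Sunday. The rules make no weekend/holiday allowance, so it remains Aug 19, 2029.
The final due date is Aug 19, 2029.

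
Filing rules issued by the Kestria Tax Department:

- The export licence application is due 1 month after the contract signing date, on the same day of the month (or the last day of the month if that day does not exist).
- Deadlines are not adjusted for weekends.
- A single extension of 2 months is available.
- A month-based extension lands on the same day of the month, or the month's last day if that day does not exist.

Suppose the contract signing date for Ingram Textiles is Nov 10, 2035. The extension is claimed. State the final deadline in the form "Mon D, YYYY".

Feb 10, 2036

Moving 1 month forward from Nov 10, 2035 on the corresponding day gives Dec 10, 2035.
Dec 10, 2035 falls on a Monday. The rules make no weekend/holiday allowance, so it remains Dec 10, 2035.
Add 2 months to Dec 10, 2035: Feb 10, 2036.
Feb 10, 2036 falls on a Sunday. The rules make no weekend/holiday allowance, so it remains Feb 10, 2036.
The final due date is Feb 10, 2036.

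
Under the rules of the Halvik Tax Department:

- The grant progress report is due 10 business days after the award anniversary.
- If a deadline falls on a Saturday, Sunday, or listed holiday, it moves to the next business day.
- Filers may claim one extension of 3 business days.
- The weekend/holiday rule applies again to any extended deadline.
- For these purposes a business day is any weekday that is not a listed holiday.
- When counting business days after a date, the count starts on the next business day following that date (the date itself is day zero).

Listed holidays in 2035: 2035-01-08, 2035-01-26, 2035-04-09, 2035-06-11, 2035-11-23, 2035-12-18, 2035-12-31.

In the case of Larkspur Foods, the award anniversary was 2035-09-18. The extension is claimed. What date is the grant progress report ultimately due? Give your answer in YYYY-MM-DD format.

10 business days after 2035-09-18, excluding weekends and holidays, is 2035-10-02.
2035-10-02 is a Tuesday and not a listed holiday, so it stands.
The 3-business-day extension runs from 2035-10-02 to 2035-10-05.
Since 2035-10-05 is a Friday and not a holiday, the date is unchanged.
Deadline: 2035-10-05.

2035-10-05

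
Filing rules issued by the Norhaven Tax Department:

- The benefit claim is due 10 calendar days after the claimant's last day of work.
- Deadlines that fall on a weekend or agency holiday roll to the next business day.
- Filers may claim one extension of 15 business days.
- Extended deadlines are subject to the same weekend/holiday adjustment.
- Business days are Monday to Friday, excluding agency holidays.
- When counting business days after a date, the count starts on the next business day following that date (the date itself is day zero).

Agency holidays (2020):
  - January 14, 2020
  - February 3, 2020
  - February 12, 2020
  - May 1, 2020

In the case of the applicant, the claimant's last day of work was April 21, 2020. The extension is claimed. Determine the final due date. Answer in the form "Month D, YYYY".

May 25, 2020

10 calendar days after April 21, 2020 is May 1, 2020.
May 1, 2020 falls on a listed holiday. Rolling to the next business day gives May 4, 2020, a Monday.
Counting 15 further business days from May 4, 2020 reaches May 25, 2020.
May 25, 2020 (Monday) is already a business day.
Final deadline: May 25, 2020.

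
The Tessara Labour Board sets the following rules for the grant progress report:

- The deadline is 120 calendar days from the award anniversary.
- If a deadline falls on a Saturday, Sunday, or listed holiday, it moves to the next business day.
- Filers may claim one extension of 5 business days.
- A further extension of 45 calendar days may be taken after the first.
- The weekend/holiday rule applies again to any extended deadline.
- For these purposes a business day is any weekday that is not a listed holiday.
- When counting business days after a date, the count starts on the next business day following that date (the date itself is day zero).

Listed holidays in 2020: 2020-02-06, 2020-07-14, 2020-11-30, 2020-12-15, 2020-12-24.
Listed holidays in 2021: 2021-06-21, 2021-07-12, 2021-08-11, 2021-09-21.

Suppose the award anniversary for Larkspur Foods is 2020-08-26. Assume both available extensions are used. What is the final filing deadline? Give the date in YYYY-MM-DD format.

2021-02-15

From 2020-08-26, 120 calendar days later is 2020-12-24.
2020-12-24 is a listed holiday, so it moves to the next business day, 2020-12-25 (Friday).
Counting 5 further business days from 2020-12-25 reaches 2021-01-01.
2021-01-01 falls on a Friday, which is a business day, so no adjustment is needed.
Add the 45 calendar-day extension to 2021-01-01: 2021-02-15.
2021-02-15 falls on a Monday, which is a business day, so no adjustment is needed.
Deadline: 2021-02-15.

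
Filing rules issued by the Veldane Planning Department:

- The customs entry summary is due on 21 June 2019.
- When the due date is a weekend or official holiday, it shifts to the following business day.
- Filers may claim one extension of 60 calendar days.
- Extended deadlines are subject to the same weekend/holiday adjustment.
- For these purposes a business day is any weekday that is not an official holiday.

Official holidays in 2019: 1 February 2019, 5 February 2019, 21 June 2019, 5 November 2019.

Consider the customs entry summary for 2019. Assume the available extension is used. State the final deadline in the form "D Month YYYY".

The stated deadline is 21 June 2019.
Because 21 June 2019 is a listed holiday, the deadline becomes 24 June 2019 (Monday).
Add the 60 calendar-day extension to 24 June 2019: 23 August 2019.
23 August 2019 is a Friday and not a listed holiday, so it stands.
Final deadline: 23 August 2019.

23 August 2019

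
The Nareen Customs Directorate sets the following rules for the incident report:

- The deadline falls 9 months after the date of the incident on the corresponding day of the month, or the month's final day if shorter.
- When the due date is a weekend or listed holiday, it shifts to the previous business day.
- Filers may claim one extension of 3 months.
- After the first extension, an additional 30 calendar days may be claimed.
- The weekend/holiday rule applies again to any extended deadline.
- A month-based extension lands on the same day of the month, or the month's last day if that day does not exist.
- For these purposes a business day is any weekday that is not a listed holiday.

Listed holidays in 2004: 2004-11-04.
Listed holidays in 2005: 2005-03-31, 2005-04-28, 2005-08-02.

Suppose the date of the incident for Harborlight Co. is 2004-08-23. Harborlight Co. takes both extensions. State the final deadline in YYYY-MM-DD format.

2005-09-22

9 months from 2004-08-23 is 2005-05-23.
2005-05-23 falls on a Monday, which is a business day, so no adjustment is needed.
Applying the 3 months extension: 3 months after 2005-05-23 is 2005-08-23.
2005-08-23 falls on a Tuesday, which is a business day, so no adjustment is needed.
Add the 30 calendar-day extension to 2005-08-23: 2005-09-22.
2005-09-22 falls on a Thursday, which is a business day, so no adjustment is needed.
Deadline: 2005-09-22.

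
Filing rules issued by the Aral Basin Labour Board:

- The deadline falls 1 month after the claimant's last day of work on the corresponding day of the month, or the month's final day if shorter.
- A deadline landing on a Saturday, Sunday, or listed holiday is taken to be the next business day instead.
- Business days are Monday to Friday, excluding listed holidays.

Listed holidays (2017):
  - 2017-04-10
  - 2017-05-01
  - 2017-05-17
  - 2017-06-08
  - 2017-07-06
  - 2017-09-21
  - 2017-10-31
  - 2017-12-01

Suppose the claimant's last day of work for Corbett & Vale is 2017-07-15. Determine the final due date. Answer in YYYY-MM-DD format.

Moving 1 month forward from 2017-07-15 on the corresponding day gives 2017-08-15.
Since 2017-08-15 is a Tuesday and not a holiday, the date is unchanged.
Final deadline: 2017-08-15.

2017-08-15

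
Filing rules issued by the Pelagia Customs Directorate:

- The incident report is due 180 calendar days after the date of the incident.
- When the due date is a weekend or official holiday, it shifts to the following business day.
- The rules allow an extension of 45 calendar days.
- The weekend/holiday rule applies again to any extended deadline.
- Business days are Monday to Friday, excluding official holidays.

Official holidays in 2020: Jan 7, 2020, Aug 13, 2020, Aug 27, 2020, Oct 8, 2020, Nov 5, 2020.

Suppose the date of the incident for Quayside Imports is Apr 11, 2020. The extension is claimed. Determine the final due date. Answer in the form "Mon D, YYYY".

Adding 180 calendar days to Apr 11, 2020 gives Oct 8, 2020.
Oct 8, 2020 is a listed holiday; the next business day is Oct 9, 2020 (Friday).
Add the 45 calendar-day extension to Oct 9, 2020: Nov 23, 2020.
Nov 23, 2020 falls on a Monday, which is a business day, so no adjustment is needed.
Final deadline: Nov 23, 2020.

Nov 23, 2020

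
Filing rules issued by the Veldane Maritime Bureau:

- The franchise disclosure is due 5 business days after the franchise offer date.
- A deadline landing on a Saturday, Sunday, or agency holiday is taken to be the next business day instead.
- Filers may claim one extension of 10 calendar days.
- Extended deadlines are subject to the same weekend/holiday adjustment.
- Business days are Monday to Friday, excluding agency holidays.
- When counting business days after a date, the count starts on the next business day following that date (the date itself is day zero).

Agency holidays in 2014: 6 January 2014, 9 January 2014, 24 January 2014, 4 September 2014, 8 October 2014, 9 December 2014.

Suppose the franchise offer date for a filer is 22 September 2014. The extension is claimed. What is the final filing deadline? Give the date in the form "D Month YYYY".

9 October 2014

Starting the day after 22 September 2014 and counting 5 business days lands on 29 September 2014.
29 September 2014 is a Monday and not a listed holiday, so it stands.
Applying the 10-calendar-day extension: 29 September 2014 + 10 days = 9 October 2014.
9 October 2014 falls on a Thursday, which is a business day, so no adjustment is needed.
So the filing is due 9 October 2014.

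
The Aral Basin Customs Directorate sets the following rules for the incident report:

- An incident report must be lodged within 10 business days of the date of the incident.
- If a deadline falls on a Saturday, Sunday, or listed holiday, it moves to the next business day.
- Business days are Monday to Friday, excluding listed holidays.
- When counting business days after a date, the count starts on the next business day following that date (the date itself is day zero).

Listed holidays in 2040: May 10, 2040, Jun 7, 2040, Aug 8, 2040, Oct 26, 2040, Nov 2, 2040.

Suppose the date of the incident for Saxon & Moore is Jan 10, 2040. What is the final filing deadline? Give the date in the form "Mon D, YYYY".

10 business days after Jan 10, 2040, excluding weekends and holidays, is Jan 24, 2040.
Jan 24, 2040 (Tuesday) is already a business day.
Deadline: Jan 24, 2040.

Jan 24, 2040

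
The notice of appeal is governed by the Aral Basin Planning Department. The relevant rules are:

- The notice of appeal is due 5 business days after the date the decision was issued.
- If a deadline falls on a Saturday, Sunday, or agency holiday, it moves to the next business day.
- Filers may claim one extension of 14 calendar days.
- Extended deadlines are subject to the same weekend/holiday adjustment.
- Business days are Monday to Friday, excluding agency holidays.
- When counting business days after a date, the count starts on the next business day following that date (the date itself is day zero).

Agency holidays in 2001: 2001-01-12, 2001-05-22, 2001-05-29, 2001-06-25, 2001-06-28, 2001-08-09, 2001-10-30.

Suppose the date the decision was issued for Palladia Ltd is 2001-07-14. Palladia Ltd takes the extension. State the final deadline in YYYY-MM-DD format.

Counting 5 business days after 2001-07-14 (skipping weekends and listed holidays) reaches 2001-07-20.
Since 2001-07-20 is a Friday and not a holiday, the date is unchanged.
With the 14-day extension, 2001-07-20 becomes 2001-08-03.
2001-08-03 is a Friday and not a listed holiday, so it stands.
Final deadline: 2001-08-03.

2001-08-03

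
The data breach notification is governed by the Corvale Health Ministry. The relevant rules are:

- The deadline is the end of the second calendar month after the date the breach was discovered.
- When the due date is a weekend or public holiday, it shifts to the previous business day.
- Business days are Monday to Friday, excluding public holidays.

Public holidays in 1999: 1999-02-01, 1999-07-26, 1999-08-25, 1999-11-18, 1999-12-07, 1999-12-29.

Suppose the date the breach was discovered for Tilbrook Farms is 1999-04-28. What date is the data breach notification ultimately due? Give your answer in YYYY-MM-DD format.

The second month after 1999-04-28 is June 1999, whose last day is 1999-06-30.
1999-06-30 is a Wednesday and not a listed holiday, so it stands.
So the filing is due 1999-06-30.

1999-06-30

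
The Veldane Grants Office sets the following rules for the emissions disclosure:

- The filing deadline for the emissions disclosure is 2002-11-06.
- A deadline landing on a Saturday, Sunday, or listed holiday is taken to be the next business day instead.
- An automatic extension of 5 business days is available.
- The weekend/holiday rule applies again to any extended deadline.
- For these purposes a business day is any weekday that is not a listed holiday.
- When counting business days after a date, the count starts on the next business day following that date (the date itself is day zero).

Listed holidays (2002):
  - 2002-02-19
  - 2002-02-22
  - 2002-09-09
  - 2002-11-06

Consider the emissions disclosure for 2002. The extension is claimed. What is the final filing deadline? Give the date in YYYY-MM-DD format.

The stated deadline is 2002-11-06.
2002-11-06 is a listed holiday; the next business day is 2002-11-07 (Thursday).
Counting 5 further business days from 2002-11-07 reaches 2002-11-14.
2002-11-14 (Thursday) is already a business day.
The final due date is 2002-11-14.

2002-11-14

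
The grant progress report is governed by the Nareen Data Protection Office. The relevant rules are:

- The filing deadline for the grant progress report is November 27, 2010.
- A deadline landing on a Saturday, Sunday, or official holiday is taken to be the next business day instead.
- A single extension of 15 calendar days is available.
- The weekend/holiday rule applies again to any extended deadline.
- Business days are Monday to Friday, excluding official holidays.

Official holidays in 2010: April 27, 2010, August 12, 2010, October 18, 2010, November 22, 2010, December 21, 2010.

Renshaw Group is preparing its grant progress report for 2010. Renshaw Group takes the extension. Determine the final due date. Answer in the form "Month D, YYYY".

The statutory due date is November 27, 2010.
November 27, 2010 falls on a Saturday. Rolling to the next business day gives November 29, 2010, a Monday.
With the 15-day extension, November 29, 2010 becomes December 14, 2010.
Since December 14, 2010 is a Tuesday and not a holiday, the date is unchanged.
Deadline: December 14, 2010.

December 14, 2010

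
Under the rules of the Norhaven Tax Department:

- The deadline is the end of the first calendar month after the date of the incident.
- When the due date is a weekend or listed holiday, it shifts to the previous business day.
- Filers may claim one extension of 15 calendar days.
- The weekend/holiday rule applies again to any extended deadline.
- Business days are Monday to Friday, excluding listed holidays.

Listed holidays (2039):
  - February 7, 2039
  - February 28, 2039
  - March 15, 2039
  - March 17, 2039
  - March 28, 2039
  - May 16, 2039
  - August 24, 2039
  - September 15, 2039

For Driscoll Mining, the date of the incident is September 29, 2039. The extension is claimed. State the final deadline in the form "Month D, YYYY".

November 15, 2039

1 month after September 29, 2039 is October 2039; that month ends on October 31, 2039.
October 31, 2039 is a Monday and not a listed holiday, so it stands.
Add the 15 calendar-day extension to October 31, 2039: November 15, 2039.
November 15, 2039 is a Tuesday and not a listed holiday, so it stands.
Final deadline: November 15, 2039.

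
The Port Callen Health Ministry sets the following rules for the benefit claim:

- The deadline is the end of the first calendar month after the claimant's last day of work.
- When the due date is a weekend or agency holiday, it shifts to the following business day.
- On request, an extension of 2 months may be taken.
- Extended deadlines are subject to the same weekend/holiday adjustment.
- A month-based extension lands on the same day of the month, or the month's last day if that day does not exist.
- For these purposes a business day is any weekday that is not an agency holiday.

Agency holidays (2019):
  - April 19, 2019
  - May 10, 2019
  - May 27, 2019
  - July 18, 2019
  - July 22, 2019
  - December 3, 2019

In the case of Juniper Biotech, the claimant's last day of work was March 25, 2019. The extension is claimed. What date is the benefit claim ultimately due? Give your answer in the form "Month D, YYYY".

1 month after March 25, 2019 falls in April 2019; the last day of that month is April 30, 2019.
April 30, 2019 falls on a Tuesday, which is a business day, so no adjustment is needed.
Applying the 2 months extension: 2 months after April 30, 2019 is June 30, 2019.
June 30, 2019 falls on a Sunday. Rolling to the next business day gives July 1, 2019, a Monday.
Deadline: July 1, 2019.

July 1, 2019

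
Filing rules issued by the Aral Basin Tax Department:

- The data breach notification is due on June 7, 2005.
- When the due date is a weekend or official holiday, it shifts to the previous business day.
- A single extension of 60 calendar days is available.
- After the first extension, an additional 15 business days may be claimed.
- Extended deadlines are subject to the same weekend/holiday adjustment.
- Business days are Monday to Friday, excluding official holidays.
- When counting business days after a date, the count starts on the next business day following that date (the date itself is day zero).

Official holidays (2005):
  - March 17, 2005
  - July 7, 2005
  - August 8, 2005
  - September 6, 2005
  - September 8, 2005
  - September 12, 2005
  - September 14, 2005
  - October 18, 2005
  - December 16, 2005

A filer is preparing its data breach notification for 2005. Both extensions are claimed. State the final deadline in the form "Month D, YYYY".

August 29, 2005

Start from the fixed due date, June 7, 2005.
Since June 7, 2005 is a Tuesday and not a holiday, the date is unchanged.
Applying the 60-calendar-day extension: June 7, 2005 + 60 days = August 6, 2005.
August 6, 2005 falls on a Saturday. Rolling to the preceding business day gives August 5, 2005, a Friday.
Applying the 15-business-day extension: 15 business days after August 5, 2005 is August 29, 2005.
August 29, 2005 falls on a Monday, which is a business day, so no adjustment is needed.
The final due date is August 29, 2005.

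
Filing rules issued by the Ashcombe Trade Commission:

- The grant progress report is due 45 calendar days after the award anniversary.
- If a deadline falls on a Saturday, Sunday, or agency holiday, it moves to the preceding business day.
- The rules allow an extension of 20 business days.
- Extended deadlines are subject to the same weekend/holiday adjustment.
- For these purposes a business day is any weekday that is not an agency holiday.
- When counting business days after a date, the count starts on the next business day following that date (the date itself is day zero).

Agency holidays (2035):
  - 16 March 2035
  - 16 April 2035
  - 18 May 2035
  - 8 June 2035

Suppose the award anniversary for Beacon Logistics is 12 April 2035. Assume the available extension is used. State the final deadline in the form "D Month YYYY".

25 June 2035

Adding 45 calendar days to 12 April 2035 gives 27 May 2035.
27 May 2035 falls on a Sunday. Rolling to the preceding business day gives 25 May 2035, a Friday.
Applying the 20-business-day extension: 20 business days after 25 May 2035 is 25 June 2035.
25 June 2035 (Monday) is already a business day.
Deadline: 25 June 2035.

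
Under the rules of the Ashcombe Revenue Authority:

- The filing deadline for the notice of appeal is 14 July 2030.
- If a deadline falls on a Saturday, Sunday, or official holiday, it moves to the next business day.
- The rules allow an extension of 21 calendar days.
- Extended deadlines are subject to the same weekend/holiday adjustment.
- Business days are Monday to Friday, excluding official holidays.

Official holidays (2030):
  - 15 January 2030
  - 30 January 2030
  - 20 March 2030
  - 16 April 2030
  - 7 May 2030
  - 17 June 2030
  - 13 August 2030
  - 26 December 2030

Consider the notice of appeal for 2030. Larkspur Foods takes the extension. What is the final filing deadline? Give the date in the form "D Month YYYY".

Start from the fixed due date, 14 July 2030.
14 July 2030 is a Sunday; the next business day is 15 July 2030 (Monday).
Add the 21 calendar-day extension to 15 July 2030: 5 August 2030.
5 August 2030 is a Monday and not a listed holiday, so it stands.
The final due date is 5 August 2030.

5 August 2030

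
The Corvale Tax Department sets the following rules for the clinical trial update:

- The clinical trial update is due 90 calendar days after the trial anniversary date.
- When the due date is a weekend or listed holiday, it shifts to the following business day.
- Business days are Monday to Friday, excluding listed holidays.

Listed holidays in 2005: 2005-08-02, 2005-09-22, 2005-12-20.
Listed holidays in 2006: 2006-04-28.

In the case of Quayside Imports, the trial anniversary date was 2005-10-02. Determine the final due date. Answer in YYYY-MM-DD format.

2006-01-02

Adding 90 calendar days to 2005-10-02 gives 2005-12-31.
2005-12-31 falls on a Saturday. Rolling to the next business day gives 2006-01-02, a Monday.
So the filing is due 2006-01-02.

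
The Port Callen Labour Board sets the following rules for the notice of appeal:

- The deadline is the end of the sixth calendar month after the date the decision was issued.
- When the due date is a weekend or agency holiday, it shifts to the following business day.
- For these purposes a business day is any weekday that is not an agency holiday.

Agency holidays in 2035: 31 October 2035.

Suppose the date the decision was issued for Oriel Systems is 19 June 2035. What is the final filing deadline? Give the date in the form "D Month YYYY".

6 months after 19 June 2035 falls in December 2035; the last day of that month is 31 December 2035.
Since 31 December 2035 is a Monday and not a holiday, the date is unchanged.
So the filing is due 31 December 2035.

31 December 2035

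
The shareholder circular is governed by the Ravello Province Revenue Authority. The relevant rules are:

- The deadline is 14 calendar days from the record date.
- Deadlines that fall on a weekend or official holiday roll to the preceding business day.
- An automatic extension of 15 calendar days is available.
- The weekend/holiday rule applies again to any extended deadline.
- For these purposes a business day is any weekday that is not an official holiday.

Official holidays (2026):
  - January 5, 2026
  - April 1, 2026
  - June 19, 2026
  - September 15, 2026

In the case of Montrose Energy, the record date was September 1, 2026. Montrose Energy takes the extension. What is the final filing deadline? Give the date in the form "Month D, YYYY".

September 29, 2026

14 calendar days after September 1, 2026 is September 15, 2026.
Because September 15, 2026 is a listed holiday, the deadline becomes September 14, 2026 (Monday).
With the 15-day extension, September 14, 2026 becomes September 29, 2026.
September 29, 2026 is a Tuesday and not a listed holiday, so it stands.
Final deadline: September 29, 2026.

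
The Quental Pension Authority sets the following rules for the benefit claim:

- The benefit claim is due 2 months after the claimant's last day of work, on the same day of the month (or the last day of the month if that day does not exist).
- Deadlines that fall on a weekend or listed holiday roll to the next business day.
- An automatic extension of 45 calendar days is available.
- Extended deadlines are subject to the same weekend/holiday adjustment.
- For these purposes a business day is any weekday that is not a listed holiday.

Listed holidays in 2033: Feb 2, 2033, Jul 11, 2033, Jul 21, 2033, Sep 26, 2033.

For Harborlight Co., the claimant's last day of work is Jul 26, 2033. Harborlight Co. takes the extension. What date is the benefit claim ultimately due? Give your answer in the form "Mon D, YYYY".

2 months after Jul 26, 2033, on the same day of the month, is Sep 26, 2033.
Sep 26, 2033 is a listed holiday; the next business day is Sep 27, 2033 (Tuesday).
Add the 45 calendar-day extension to Sep 27, 2033: Nov 11, 2033.
Since Nov 11, 2033 is a Friday and not a holiday, the date is unchanged.
Deadline: Nov 11, 2033.

Nov 11, 2033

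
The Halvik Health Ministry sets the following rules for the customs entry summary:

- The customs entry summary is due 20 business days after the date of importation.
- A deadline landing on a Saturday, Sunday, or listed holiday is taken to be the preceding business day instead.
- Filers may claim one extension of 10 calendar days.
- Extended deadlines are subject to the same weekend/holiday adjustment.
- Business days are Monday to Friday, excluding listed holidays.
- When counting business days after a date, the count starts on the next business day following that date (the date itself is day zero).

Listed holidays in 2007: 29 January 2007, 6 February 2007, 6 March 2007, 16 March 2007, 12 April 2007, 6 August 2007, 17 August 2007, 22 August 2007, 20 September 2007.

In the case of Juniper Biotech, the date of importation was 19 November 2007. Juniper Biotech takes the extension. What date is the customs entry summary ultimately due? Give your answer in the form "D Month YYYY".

27 December 2007

20 business days after 19 November 2007, excluding weekends and holidays, is 17 December 2007.
17 December 2007 is a Monday and not a listed holiday, so it stands.
Applying the 10-calendar-day extension: 17 December 2007 + 10 days = 27 December 2007.
27 December 2007 (Thursday) is already a business day.
The final due date is 27 December 2007.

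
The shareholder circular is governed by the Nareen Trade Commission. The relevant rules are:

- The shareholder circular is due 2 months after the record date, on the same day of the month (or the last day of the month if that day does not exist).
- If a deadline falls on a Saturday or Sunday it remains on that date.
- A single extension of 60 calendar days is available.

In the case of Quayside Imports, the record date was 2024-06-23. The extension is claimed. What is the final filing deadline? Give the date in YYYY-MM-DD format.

2024-10-22

2 months after 2024-06-23, on the same day of the month, is 2024-08-23.
2024-08-23 falls on a Friday. The rules make no weekend/holiday allowance, so it remains 2024-08-23.
Add the 60 calendar-day extension to 2024-08-23: 2024-10-22.
2024-10-22 is a Tuesday; no weekend or holiday adjustment applies.
The final due date is 2024-10-22.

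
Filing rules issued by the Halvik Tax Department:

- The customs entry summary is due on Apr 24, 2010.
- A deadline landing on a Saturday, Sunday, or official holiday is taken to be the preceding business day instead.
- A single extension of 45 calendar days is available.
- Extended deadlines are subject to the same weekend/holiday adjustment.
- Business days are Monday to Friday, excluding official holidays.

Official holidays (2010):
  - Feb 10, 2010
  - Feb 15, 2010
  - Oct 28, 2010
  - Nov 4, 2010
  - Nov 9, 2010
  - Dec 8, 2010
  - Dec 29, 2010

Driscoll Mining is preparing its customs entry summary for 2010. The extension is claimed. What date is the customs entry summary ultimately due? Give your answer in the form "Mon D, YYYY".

Start from the fixed due date, Apr 24, 2010.
Apr 24, 2010 is a Saturday, so it moves to the preceding business day, Apr 23, 2010 (Friday).
Applying the 45-calendar-day extension: Apr 23, 2010 + 45 days = Jun 7, 2010.
Jun 7, 2010 (Monday) is already a business day.
So the filing is due Jun 7, 2010.

Jun 7, 2010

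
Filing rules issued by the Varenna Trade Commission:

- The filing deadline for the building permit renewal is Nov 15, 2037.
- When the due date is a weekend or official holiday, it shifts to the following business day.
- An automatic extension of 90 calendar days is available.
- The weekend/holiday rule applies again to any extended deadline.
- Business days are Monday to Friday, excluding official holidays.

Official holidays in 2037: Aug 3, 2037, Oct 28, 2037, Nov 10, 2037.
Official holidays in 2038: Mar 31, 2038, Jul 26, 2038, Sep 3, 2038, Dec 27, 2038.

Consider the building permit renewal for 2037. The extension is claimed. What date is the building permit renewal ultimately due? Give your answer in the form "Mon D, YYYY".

Start from the fixed due date, Nov 15, 2037.
Because Nov 15, 2037 is a Sunday, the deadline becomes Nov 16, 2037 (Monday).
With the 90-day extension, Nov 16, 2037 becomes Feb 14, 2038.
Because Feb 14, 2038 is a Sunday, the deadline becomes Feb 15, 2038 (Monday).
The final due date is Feb 15, 2038.

Feb 15, 2038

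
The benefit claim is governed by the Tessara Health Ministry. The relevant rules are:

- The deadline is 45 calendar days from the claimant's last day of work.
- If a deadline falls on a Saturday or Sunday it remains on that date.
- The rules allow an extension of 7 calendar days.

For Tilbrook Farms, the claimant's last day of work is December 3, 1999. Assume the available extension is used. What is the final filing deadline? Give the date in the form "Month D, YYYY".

Trigger date December 3, 1999 + 45 calendar days = January 17, 2000.
January 17, 2000 is a Monday; no weekend or holiday adjustment applies.
With the 7-day extension, January 17, 2000 becomes January 24, 2000.
No adjustment is made for weekends or holidays, so January 24, 2000 stands.
Final deadline: January 24, 2000.

January 24, 2000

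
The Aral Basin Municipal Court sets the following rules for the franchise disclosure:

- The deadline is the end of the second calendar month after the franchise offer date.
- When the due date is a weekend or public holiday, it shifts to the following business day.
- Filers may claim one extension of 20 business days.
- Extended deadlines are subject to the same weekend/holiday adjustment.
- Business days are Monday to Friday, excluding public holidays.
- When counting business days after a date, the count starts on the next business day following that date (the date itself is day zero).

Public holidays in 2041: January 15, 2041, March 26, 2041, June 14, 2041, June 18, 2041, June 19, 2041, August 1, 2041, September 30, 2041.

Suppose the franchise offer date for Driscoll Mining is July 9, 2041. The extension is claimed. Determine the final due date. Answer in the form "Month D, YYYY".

The second month after July 9, 2041 is September 2041, whose last day is September 30, 2041.
Because September 30, 2041 is a listed holiday, the deadline becomes October 1, 2041 (Tuesday).
Counting 20 further business days from October 1, 2041 reaches October 29, 2041.
Since October 29, 2041 is a Tuesday and not a holiday, the date is unchanged.
The final due date is October 29, 2041.

October 29, 2041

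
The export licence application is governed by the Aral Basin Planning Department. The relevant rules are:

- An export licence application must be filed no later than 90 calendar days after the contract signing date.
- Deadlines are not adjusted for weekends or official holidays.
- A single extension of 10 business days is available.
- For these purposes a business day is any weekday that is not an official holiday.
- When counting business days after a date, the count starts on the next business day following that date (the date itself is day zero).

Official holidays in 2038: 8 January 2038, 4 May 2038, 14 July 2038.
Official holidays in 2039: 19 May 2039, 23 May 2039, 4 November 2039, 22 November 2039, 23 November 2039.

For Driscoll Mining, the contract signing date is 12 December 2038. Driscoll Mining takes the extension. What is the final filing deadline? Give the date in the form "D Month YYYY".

25 March 2039

Adding 90 calendar days to 12 December 2038 gives 12 March 2039.
12 March 2039 is a Saturday; no weekend or holiday adjustment applies.
The 10-business-day extension runs from 12 March 2039 to 25 March 2039.
25 March 2039 falls on a Friday. The rules make no weekend/holiday allowance, so it remains 25 March 2039.
Final deadline: 25 March 2039.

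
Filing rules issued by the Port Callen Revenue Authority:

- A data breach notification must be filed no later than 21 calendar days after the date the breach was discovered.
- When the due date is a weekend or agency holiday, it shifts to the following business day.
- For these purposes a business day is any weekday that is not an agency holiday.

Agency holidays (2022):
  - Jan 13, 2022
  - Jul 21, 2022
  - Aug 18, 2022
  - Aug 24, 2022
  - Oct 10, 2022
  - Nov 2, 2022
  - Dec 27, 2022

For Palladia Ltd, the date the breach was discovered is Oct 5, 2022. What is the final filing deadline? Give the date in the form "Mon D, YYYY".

Oct 26, 2022

Adding 21 calendar days to Oct 5, 2022 gives Oct 26, 2022.
Oct 26, 2022 falls on a Wednesday, which is a business day, so no adjustment is needed.
So the filing is due Oct 26, 2022.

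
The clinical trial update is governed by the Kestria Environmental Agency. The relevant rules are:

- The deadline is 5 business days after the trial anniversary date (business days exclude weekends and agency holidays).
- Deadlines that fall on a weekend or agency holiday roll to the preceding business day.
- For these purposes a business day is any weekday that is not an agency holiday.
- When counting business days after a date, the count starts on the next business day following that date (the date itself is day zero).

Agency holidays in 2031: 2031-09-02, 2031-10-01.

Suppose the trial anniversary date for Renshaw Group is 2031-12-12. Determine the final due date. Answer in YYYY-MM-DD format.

2031-12-19

5 business days after 2031-12-12, excluding weekends and holidays, is 2031-12-19.
2031-12-19 falls on a Friday, which is a business day, so no adjustment is needed.
Final deadline: 2031-12-19.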